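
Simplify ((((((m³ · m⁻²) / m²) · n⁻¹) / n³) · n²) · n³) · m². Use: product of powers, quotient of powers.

((((((m³ · m⁻²) / m²) · n⁻¹) / n³) · n²) · n³) · m²
= (((((m / m²) · n⁻¹) / n³) · n²) · n³) · m²    [product of powers]
= ((((m⁻¹ · n⁻¹) / n³) · n²) · n³) · m²    [quotient of powers]
= m·n    [quotient of powers; product of powers]

m·n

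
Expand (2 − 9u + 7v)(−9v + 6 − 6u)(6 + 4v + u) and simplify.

(2 − 9u + 7v)(−9v + 6 − 6u)(6 + 4v + u)
= (−18v + 12 − 12u + 81uv − 54u + 54u^2 − 63v^2 + 42v − 42uv)(6 + 4v + u)    [distributive law]
= (24v + 12 − 66u + 39uv + 54u^2 − 63v^2)(6 + 4v + u)    [combine like terms]
= 144v + 96v^2 + 24uv + 72 + 48v + 12u − 396u − 264uv − 66u^2 + 234uv + 156uv^2 + 39u^2v + 324u^2 + 216u^2v + 54u^3 − 378v^2 − 252v^3 − 63uv^2    [distributive law]
= 192v − 282v^2 − 6uv + 72 − 384u + 258u^2 + 93uv^2 + 255u^2v + 54u^3 − 252v^3    [combine like terms]

192v − 282v^2 − 6uv + 72 − 384u + 258u^2 + 93uv^2 + 255u^2v + 54u^3 − 252v^3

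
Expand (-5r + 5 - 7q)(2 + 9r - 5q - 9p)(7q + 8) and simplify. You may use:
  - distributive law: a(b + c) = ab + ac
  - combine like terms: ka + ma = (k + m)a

(-5r + 5 - 7q)(2 + 9r - 5q - 9p)(7q + 8)
= (-10r - 45r² + 25qr + 45pr + 10 + 45r - 25q - 45p - 14q - 63qr + 35q² + 63pq)(7q + 8)    [distributive law]
= (35r - 45r² - 38qr + 45pr + 10 - 39q - 45p + 35q² + 63pq)(7q + 8)    [combine like terms]
= 245qr + 280r - 315qr² - 360r² - 266q²r - 304qr + 315pqr + 360pr + 70q + 80 - 273q² - 312q - 315pq - 360p + 245q³ + 280q² + 441pq² + 504pq    [distributive law]
= -59qr + 280r - 315qr² - 360r² - 266q²r + 315pqr + 360pr - 242q + 80 + 7q² + 189pq - 360p + 245q³ + 441pq²    [combine like terms]

-59qr + 280r - 315qr² - 360r² - 266q²r + 315pqr + 360pr - 242q + 80 + 7q² + 189pq - 360p + 245q³ + 441pq²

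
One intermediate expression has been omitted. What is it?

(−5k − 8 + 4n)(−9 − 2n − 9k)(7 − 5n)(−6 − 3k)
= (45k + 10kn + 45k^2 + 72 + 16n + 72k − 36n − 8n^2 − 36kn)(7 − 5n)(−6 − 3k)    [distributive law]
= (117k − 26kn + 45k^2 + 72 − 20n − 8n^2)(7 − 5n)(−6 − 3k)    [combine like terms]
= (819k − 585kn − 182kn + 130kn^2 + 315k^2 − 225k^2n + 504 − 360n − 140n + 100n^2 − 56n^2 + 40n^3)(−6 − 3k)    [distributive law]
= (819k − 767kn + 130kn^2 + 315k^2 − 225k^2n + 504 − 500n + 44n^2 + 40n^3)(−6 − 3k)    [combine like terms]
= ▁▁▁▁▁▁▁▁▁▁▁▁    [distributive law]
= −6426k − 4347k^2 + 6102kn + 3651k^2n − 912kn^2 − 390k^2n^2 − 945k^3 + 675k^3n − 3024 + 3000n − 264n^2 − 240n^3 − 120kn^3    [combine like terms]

By distributive law:

−4914k − 2457k^2 + 4602kn + 2301k^2n − 780kn^2 − 390k^2n^2 − 1890k^2 − 945k^3 + 1350k^2n + 675k^3n − 3024 − 1512k + 3000n + 1500kn − 264n^2 − 132kn^2 − 240n^3 − 120kn^3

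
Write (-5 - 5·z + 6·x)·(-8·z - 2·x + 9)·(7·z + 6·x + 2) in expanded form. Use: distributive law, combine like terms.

45·z² + 342·x·z - 325·z + 360·x² - 142·x - 90 + 280·z³ - 26·x·z² - 312·x²·z - 72·x³

(-5 - 5·z + 6·x)·(-8·z - 2·x + 9)·(7·z + 6·x + 2)
= (40·z + 10·x - 45 + 40·z² + 10·x·z - 45·z - 48·x·z - 12·x² + 54·x)·(7·z + 6·x + 2)    [distributive law]
= (-5·z + 64·x - 45 + 40·z² - 38·x·z - 12·x²)·(7·z + 6·x + 2)    [combine like terms]
= -35·z² - 30·x·z - 10·z + 448·x·z + 384·x² + 128·x - 315·z - 270·x - 90 + 280·z³ + 240·x·z² + 80·z² - 266·x·z² - 228·x²·z - 76·x·z - 84·x²·z - 72·x³ - 24·x²    [distributive law]
= 45·z² + 342·x·z - 325·z + 360·x² - 142·x - 90 + 280·z³ - 26·x·z² - 312·x²·z - 72·x³    [combine like terms]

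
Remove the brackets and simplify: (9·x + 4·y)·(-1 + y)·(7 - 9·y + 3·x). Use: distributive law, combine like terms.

-63·x + 132·x·y - 27·x^2 - 69·x·y^2 + 27·x^2·y - 28·y + 64·y^2 - 36·y^3

(9·x + 4·y)·(-1 + y)·(7 - 9·y + 3·x)
= (-9·x + 9·x·y - 4·y + 4·y^2)·(7 - 9·y + 3·x)    [distributive law]
= -63·x + 81·x·y - 27·x^2 + 63·x·y - 81·x·y^2 + 27·x^2·y - 28·y + 36·y^2 - 12·x·y + 28·y^2 - 36·y^3 + 12·x·y^2    [distributive law]
= -63·x + 132·x·y - 27·x^2 - 69·x·y^2 + 27·x^2·y - 28·y + 64·y^2 - 36·y^3    [combine like terms]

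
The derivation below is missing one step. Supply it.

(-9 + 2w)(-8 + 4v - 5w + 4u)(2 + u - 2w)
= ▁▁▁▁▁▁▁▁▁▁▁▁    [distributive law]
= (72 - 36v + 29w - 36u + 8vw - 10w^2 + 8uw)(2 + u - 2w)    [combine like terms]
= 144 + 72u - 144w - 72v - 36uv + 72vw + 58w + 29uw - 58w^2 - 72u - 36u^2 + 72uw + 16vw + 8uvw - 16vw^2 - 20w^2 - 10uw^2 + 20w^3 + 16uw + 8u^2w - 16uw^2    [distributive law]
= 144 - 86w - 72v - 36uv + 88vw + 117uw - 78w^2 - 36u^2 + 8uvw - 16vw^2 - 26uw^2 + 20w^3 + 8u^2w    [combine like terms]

Applying distributive law to the line above:

(72 - 36v + 45w - 36u - 16w + 8vw - 10w^2 + 8uw)(2 + u - 2w)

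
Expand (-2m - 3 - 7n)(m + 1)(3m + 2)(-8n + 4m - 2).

-36m³n - 24m⁴ - 64m³ + 54m²n - 38m² + 166mn + 14m + 76n + 12 + 168m²n² + 280mn² + 112n²

(-2m - 3 - 7n)(m + 1)(3m + 2)(-8n + 4m - 2)
= (-2m² - 2m - 3m - 3 - 7mn - 7n)(3m + 2)(-8n + 4m - 2)    [distributive law]
= (-2m² - 5m - 3 - 7mn - 7n)(3m + 2)(-8n + 4m - 2)    [combine like terms]
= (-6m³ - 4m² - 15m² - 10m - 9m - 6 - 21m²n - 14mn - 21mn - 14n)(-8n + 4m - 2)    [distributive law]
= (-6m³ - 19m² - 19m - 6 - 21m²n - 35mn - 14n)(-8n + 4m - 2)    [combine like terms]
= 48m³n - 24m⁴ + 12m³ + 152m²n - 76m³ + 38m² + 152mn - 76m² + 38m + 48n - 24m + 12 + 168m²n² - 84m³n + 42m²n + 280mn² - 140m²n + 70mn + 112n² - 56mn + 28n    [distributive law]
= -36m³n - 24m⁴ - 64m³ + 54m²n - 38m² + 166mn + 14m + 76n + 12 + 168m²n² + 280mn² + 112n²    [combine like terms]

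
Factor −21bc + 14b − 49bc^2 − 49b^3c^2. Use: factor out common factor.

−21bc + 14b − 49bc^2 − 49b^3c^2
= 7(−3bc + 2b − 7bc^2 − 7b^3c^2)    [factor out 7]
= 7b(−3c + 2 − 7c^2 − 7b^2c^2)    [factor out b]

7b(−3c + 2 − 7c^2 − 7b^2c^2)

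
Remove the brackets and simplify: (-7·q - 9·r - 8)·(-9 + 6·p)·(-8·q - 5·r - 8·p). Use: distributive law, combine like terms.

-504·q² - 963·q·r - 120·p·q + 336·p·q² + 642·p·q·r + 336·p²·q - 405·r² - 408·p·r + 270·p·r² + 432·p²·r - 576·q - 360·r - 576·p + 384·p²

(-7·q - 9·r - 8)·(-9 + 6·p)·(-8·q - 5·r - 8·p)
= (63·q - 42·p·q + 81·r - 54·p·r + 72 - 48·p)·(-8·q - 5·r - 8·p)    [distributive law]
= -504·q² - 315·q·r - 504·p·q + 336·p·q² + 210·p·q·r + 336·p²·q - 648·q·r - 405·r² - 648·p·r + 432·p·q·r + 270·p·r² + 432·p²·r - 576·q - 360·r - 576·p + 384·p·q + 240·p·r + 384·p²    [distributive law]
= -504·q² - 963·q·r - 120·p·q + 336·p·q² + 642·p·q·r + 336·p²·q - 405·r² - 408·p·r + 270·p·r² + 432·p²·r - 576·q - 360·r - 576·p + 384·p²    [combine like terms]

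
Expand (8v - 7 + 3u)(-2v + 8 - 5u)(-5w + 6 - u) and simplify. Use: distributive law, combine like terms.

80v²w - 96v² + 16uv² - 390vw + 468v - 354uv + 230uvw + 46u²v + 280w - 336 + 410u - 295uw - 149u² + 75u²w + 15u³

(8v - 7 + 3u)(-2v + 8 - 5u)(-5w + 6 - u)
= (-16v² + 64v - 40uv + 14v - 56 + 35u - 6uv + 24u - 15u²)(-5w + 6 - u)    [distributive law]
= (-16v² + 78v - 46uv - 56 + 59u - 15u²)(-5w + 6 - u)    [combine like terms]
= 80v²w - 96v² + 16uv² - 390vw + 468v - 78uv + 230uvw - 276uv + 46u²v + 280w - 336 + 56u - 295uw + 354u - 59u² + 75u²w - 90u² + 15u³    [distributive law]
= 80v²w - 96v² + 16uv² - 390vw + 468v - 354uv + 230uvw + 46u²v + 280w - 336 + 410u - 295uw - 149u² + 75u²w + 15u³    [combine like terms]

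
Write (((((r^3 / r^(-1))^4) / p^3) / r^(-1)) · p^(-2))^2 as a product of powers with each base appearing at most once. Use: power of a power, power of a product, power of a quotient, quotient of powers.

(((((r^3 / r^(-1))^4) / p^3) / r^(-1)) · p^(-2))^2
= (((((r^3 / r^(-1))^4) / p^3) / r^(-1))^2) · ((p^(-2))^2)    [power of a product]
= (((((r^3 / r^(-1))^4) / p^3)^2) / ((r^(-1))^2)) · ((p^(-2))^2)    [power of a quotient]
= (((((r^3 / r^(-1))^4)^2) / ((p^3)^2)) / ((r^(-1))^2)) · ((p^(-2))^2)    [power of a quotient]
= ((((r^3 / r^(-1))^8) / ((p^3)^2)) / ((r^(-1))^2)) · ((p^(-2))^2)    [power of a power]
= (((((r^3)^8) / ((r^(-1))^8)) / ((p^3)^2)) / ((r^(-1))^2)) · ((p^(-2))^2)    [power of a quotient]
= (((r^24 / ((r^(-1))^8)) / ((p^3)^2)) / ((r^(-1))^2)) · ((p^(-2))^2)    [power of a power]
= (((r^24 / r^(-8)) / ((p^3)^2)) / ((r^(-1))^2)) · ((p^(-2))^2)    [power of a power]
= ((r^32 / ((p^3)^2)) / ((r^(-1))^2)) · ((p^(-2))^2)    [quotient of powers]
= ((r^32 / p^6) / ((r^(-1))^2)) · ((p^(-2))^2)    [power of a power]
= ((r^32 / p^6) / r^(-2)) · ((p^(-2))^2)    [power of a power]
= ((r^32 / p^6) / r^(-2)) · p^(-4)    [power of a power]
= p^(-10)·r^34    [quotient of powers]

p^(-10)·r^34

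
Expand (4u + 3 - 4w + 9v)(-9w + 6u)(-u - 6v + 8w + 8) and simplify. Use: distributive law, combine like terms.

252u^2w + 873uvw - 516uw^2 - 309uw - 24u^3 - 198u^2v + 174u^2 - 486vw + 72w^2 - 216w + 324uv + 144u - 864vw^2 + 288w^3 + 486v^2w - 324uv^2

(4u + 3 - 4w + 9v)(-9w + 6u)(-u - 6v + 8w + 8)
= (-36uw + 24u^2 - 27w + 18u + 36w^2 - 24uw - 81vw + 54uv)(-u - 6v + 8w + 8)    [distributive law]
= (-60uw + 24u^2 - 27w + 18u + 36w^2 - 81vw + 54uv)(-u - 6v + 8w + 8)    [combine like terms]
= 60u^2w + 360uvw - 480uw^2 - 480uw - 24u^3 - 144u^2v + 192u^2w + 192u^2 + 27uw + 162vw - 216w^2 - 216w - 18u^2 - 108uv + 144uw + 144u - 36uw^2 - 216vw^2 + 288w^3 + 288w^2 + 81uvw + 486v^2w - 648vw^2 - 648vw - 54u^2v - 324uv^2 + 432uvw + 432uv    [distributive law]
= 252u^2w + 873uvw - 516uw^2 - 309uw - 24u^3 - 198u^2v + 174u^2 - 486vw + 72w^2 - 216w + 324uv + 144u - 864vw^2 + 288w^3 + 486v^2w - 324uv^2    [combine like terms]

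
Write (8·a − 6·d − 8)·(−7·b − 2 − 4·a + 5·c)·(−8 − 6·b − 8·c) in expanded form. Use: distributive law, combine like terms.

(8·a − 6·d − 8)·(−7·b − 2 − 4·a + 5·c)·(−8 − 6·b − 8·c)
= (−56·a·b − 16·a − 32·a² + 40·a·c + 42·b·d + 12·d + 24·a·d − 30·c·d + 56·b + 16 + 32·a − 40·c)·(−8 − 6·b − 8·c)    [distributive law]
= (−56·a·b + 16·a − 32·a² + 40·a·c + 42·b·d + 12·d + 24·a·d − 30·c·d + 56·b + 16 − 40·c)·(−8 − 6·b − 8·c)    [combine like terms]
= 448·a·b + 336·a·b² + 448·a·b·c − 128·a − 96·a·b − 128·a·c + 256·a² + 192·a²·b + 256·a²·c − 320·a·c − 240·a·b·c − 320·a·c² − 336·b·d − 252·b²·d − 336·b·c·d − 96·d − 72·b·d − 96·c·d − 192·a·d − 144·a·b·d − 192·a·c·d + 240·c·d + 180·b·c·d + 240·c²·d − 448·b − 336·b² − 448·b·c − 128 − 96·b − 128·c + 320·c + 240·b·c + 320·c²    [distributive law]
= 352·a·b + 336·a·b² + 208·a·b·c − 128·a − 448·a·c + 256·a² + 192·a²·b + 256·a²·c − 320·a·c² − 408·b·d − 252·b²·d − 156·b·c·d − 96·d + 144·c·d − 192·a·d − 144·a·b·d − 192·a·c·d + 240·c²·d − 544·b − 336·b² − 208·b·c − 128 + 192·c + 320·c²    [combine like terms]

352·a·b + 336·a·b² + 208·a·b·c − 128·a − 448·a·c + 256·a² + 192·a²·b + 256·a²·c − 320·a·c² − 408·b·d − 252·b²·d − 156·b·c·d − 96·d + 144·c·d − 192·a·d − 144·a·b·d − 192·a·c·d + 240·c²·d − 544·b − 336·b² − 208·b·c − 128 + 192·c + 320·c²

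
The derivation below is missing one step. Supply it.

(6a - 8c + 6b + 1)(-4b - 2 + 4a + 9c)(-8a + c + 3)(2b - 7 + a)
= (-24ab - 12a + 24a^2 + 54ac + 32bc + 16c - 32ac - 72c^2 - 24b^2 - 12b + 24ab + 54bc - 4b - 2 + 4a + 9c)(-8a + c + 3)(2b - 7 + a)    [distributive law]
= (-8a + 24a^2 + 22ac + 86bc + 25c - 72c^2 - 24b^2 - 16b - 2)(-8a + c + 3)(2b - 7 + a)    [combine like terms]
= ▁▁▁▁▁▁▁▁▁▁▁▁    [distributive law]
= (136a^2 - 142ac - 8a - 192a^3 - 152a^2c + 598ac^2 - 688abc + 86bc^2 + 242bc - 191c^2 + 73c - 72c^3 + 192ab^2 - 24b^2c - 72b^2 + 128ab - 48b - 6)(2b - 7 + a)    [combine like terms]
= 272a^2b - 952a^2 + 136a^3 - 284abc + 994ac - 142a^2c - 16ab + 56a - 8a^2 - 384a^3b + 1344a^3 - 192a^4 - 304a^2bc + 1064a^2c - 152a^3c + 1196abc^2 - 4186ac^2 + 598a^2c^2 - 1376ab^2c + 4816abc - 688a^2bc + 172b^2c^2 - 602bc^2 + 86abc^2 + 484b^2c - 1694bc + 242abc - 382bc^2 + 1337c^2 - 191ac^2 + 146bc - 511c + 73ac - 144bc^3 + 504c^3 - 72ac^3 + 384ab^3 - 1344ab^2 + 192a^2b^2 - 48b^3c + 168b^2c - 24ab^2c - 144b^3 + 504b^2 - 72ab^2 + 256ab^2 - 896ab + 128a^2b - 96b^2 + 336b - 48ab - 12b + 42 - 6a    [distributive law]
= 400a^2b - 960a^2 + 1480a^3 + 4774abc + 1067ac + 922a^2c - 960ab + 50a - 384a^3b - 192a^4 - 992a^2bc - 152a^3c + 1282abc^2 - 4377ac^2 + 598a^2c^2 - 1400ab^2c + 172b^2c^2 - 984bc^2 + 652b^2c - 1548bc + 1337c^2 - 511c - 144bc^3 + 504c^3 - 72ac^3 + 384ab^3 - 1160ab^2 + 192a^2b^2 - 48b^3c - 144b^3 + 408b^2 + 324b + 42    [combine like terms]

By distributive law:

(64a^2 - 8ac - 24a - 192a^3 + 24a^2c + 72a^2 - 176a^2c + 22ac^2 + 66ac - 688abc + 86bc^2 + 258bc - 200ac + 25c^2 + 75c + 576ac^2 - 72c^3 - 216c^2 + 192ab^2 - 24b^2c - 72b^2 + 128ab - 16bc - 48b + 16a - 2c - 6)(2b - 7 + a)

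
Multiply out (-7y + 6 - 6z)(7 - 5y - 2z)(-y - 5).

-96y² + 353y - 35y³ - 44y²z - 166yz - 210 + 270z - 12yz² - 60z²

(-7y + 6 - 6z)(7 - 5y - 2z)(-y - 5)
= (-49y + 35y² + 14yz + 42 - 30y - 12z - 42z + 30yz + 12z²)(-y - 5)    [distributive law]
= (-79y + 35y² + 44yz + 42 - 54z + 12z²)(-y - 5)    [combine like terms]
= 79y² + 395y - 35y³ - 175y² - 44y²z - 220yz - 42y - 210 + 54yz + 270z - 12yz² - 60z²    [distributive law]
= -96y² + 353y - 35y³ - 44y²z - 166yz - 210 + 270z - 12yz² - 60z²    [combine like terms]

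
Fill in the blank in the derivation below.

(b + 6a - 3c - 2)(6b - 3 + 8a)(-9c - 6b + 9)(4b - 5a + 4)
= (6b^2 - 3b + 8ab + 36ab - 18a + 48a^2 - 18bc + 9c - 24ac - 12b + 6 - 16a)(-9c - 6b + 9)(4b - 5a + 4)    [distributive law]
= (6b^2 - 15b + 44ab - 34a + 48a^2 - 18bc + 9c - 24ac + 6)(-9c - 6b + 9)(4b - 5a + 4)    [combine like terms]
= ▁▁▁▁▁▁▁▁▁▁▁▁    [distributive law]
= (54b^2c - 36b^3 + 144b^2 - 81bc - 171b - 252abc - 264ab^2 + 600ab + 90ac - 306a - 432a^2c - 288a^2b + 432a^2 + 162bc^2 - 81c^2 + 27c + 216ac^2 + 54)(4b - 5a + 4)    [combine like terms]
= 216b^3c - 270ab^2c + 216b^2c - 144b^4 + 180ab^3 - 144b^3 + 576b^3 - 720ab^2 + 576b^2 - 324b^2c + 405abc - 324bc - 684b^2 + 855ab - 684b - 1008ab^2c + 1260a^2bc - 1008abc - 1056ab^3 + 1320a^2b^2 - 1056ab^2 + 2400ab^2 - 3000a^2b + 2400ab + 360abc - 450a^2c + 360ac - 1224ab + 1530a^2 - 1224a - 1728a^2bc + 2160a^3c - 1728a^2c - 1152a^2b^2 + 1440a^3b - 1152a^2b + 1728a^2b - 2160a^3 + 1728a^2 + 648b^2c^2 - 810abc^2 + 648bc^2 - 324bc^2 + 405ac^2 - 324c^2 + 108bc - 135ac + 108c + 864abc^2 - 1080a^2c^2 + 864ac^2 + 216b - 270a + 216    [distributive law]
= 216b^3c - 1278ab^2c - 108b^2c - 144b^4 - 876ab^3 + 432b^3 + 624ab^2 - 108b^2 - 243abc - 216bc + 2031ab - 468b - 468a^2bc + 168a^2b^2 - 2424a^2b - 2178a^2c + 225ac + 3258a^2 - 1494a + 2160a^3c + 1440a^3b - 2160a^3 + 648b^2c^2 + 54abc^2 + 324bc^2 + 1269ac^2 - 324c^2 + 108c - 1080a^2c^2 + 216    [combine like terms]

Applying distributive law to the line above:

(-54b^2c - 36b^3 + 54b^2 + 135bc + 90b^2 - 135b - 396abc - 264ab^2 + 396ab + 306ac + 204ab - 306a - 432a^2c - 288a^2b + 432a^2 + 162bc^2 + 108b^2c - 162bc - 81c^2 - 54bc + 81c + 216ac^2 + 144abc - 216ac - 54c - 36b + 54)(4b - 5a + 4)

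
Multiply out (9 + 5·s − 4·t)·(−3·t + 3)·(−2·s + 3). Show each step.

(9 + 5·s − 4·t)·(−3·t + 3)·(−2·s + 3)
= (−27·t + 27 − 15·s·t + 15·s + 12·t^2 − 12·t)·(−2·s + 3)    [distributive law]
= (−39·t + 27 − 15·s·t + 15·s + 12·t^2)·(−2·s + 3)    [combine like terms]
= 78·s·t − 117·t − 54·s + 81 + 30·s^2·t − 45·s·t − 30·s^2 + 45·s − 24·s·t^2 + 36·t^2    [distributive law]
= 33·s·t − 117·t − 9·s + 81 + 30·s^2·t − 30·s^2 − 24·s·t^2 + 36·t^2    [combine like terms]

33·s·t − 117·t − 9·s + 81 + 30·s^2·t − 30·s^2 − 24·s·t^2 + 36·t^2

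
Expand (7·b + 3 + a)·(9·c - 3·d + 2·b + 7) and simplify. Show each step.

(7·b + 3 + a)·(9·c - 3·d + 2·b + 7)
= 63·b·c - 21·b·d + 14·b^2 + 49·b + 27·c - 9·d + 6·b + 21 + 9·a·c - 3·a·d + 2·a·b + 7·a    [distributive law]
= 63·b·c - 21·b·d + 14·b^2 + 55·b + 27·c - 9·d + 21 + 9·a·c - 3·a·d + 2·a·b + 7·a    [combine like terms]

63·b·c - 21·b·d + 14·b^2 + 55·b + 27·c - 9·d + 21 + 9·a·c - 3·a·d + 2·a·b + 7·a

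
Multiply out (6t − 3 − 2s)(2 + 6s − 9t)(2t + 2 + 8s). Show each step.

(6t − 3 − 2s)(2 + 6s − 9t)(2t + 2 + 8s)
= (12t + 36st − 54t^2 − 6 − 18s + 27t − 4s − 12s^2 + 18st)(2t + 2 + 8s)    [distributive law]
= (39t + 54st − 54t^2 − 6 − 22s − 12s^2)(2t + 2 + 8s)    [combine like terms]
= 78t^2 + 78t + 312st + 108st^2 + 108st + 432s^2t − 108t^3 − 108t^2 − 432st^2 − 12t − 12 − 48s − 44st − 44s − 176s^2 − 24s^2t − 24s^2 − 96s^3    [distributive law]
= −30t^2 + 66t + 376st − 324st^2 + 408s^2t − 108t^3 − 12 − 92s − 200s^2 − 96s^3    [combine like terms]

−30t^2 + 66t + 376st − 324st^2 + 408s^2t − 108t^3 − 12 − 92s − 200s^2 − 96s^3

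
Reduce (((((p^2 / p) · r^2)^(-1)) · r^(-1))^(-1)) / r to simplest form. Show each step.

(((((p^2 / p) · r^2)^(-1)) · r^(-1))^(-1)) / r
= (((((p^2 / p) · r^2)^(-1))^(-1)) · ((r^(-1))^(-1))) / r    [power of a product]
= ((((p^2 / p) · r^2)^1) · ((r^(-1))^(-1))) / r    [power of a power]
= ((((p^2 / p)^1) · ((r^2)^1)) · ((r^(-1))^(-1))) / r    [power of a product]
= (((((p^2)^1) / (p^1)) · ((r^2)^1)) · ((r^(-1))^(-1))) / r    [power of a quotient]
= (((p^2 / (p^1)) · ((r^2)^1)) · ((r^(-1))^(-1))) / r    [power of a power]
= (((p^2 / p) · ((r^2)^1)) · ((r^(-1))^(-1))) / r    [power of a power]
= ((p · ((r^2)^1)) · ((r^(-1))^(-1))) / r    [quotient of powers]
= ((p · r^2) · ((r^(-1))^(-1))) / r    [power of a power]
= ((p · r^2) · r) / r    [power of a power]
= pr^2    [quotient of powers; product of powers]

pr^2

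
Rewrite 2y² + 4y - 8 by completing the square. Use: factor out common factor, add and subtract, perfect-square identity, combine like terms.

2y² + 4y - 8
= 2(y² + 2y) - 8    [factor out 2 from the y-terms]
= 2(y² + 2y + 1 - 1) - 8    [add and subtract 1 inside the bracket]
= 2(y + 1)² - 2 - 8    [perfect-square identity]
= 2(y + 1)² - 10    [combine constants]

2(y + 1)² - 10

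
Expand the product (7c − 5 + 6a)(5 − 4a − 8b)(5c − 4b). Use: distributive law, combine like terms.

175c^2 + 60bc − 140ac^2 − 128abc − 280bc^2 + 224b^2c − 125c + 100b + 250ac − 200ab − 160b^2 − 120a^2c + 96a^2b + 192ab^2

(7c − 5 + 6a)(5 − 4a − 8b)(5c − 4b)
= (35c − 28ac − 56bc − 25 + 20a + 40b + 30a − 24a^2 − 48ab)(5c − 4b)    [distributive law]
= (35c − 28ac − 56bc − 25 + 50a + 40b − 24a^2 − 48ab)(5c − 4b)    [combine like terms]
= 175c^2 − 140bc − 140ac^2 + 112abc − 280bc^2 + 224b^2c − 125c + 100b + 250ac − 200ab + 200bc − 160b^2 − 120a^2c + 96a^2b − 240abc + 192ab^2    [distributive law]
= 175c^2 + 60bc − 140ac^2 − 128abc − 280bc^2 + 224b^2c − 125c + 100b + 250ac − 200ab − 160b^2 − 120a^2c + 96a^2b + 192ab^2    [combine like terms]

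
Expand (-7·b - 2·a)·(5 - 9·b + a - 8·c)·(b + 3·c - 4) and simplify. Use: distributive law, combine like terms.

(-7·b - 2·a)·(5 - 9·b + a - 8·c)·(b + 3·c - 4)
= (-35·b + 63·b^2 - 7·a·b + 56·b·c - 10·a + 18·a·b - 2·a^2 + 16·a·c)·(b + 3·c - 4)    [distributive law]
= (-35·b + 63·b^2 + 11·a·b + 56·b·c - 10·a - 2·a^2 + 16·a·c)·(b + 3·c - 4)    [combine like terms]
= -35·b^2 - 105·b·c + 140·b + 63·b^3 + 189·b^2·c - 252·b^2 + 11·a·b^2 + 33·a·b·c - 44·a·b + 56·b^2·c + 168·b·c^2 - 224·b·c - 10·a·b - 30·a·c + 40·a - 2·a^2·b - 6·a^2·c + 8·a^2 + 16·a·b·c + 48·a·c^2 - 64·a·c    [distributive law]
= -287·b^2 - 329·b·c + 140·b + 63·b^3 + 245·b^2·c + 11·a·b^2 + 49·a·b·c - 54·a·b + 168·b·c^2 - 94·a·c + 40·a - 2·a^2·b - 6·a^2·c + 8·a^2 + 48·a·c^2    [combine like terms]

-287·b^2 - 329·b·c + 140·b + 63·b^3 + 245·b^2·c + 11·a·b^2 + 49·a·b·c - 54·a·b + 168·b·c^2 - 94·a·c + 40·a - 2·a^2·b - 6·a^2·c + 8·a^2 + 48·a·c^2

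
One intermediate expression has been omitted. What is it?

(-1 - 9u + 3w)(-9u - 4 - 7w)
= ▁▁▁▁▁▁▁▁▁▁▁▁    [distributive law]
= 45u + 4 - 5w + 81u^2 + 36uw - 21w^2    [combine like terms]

After distributive law, the bracketed line is:

9u + 4 + 7w + 81u^2 + 36u + 63uw - 27uw - 12w - 21w^2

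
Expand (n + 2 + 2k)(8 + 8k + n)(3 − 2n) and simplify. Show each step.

(n + 2 + 2k)(8 + 8k + n)(3 − 2n)
= (8n + 8kn + n² + 16 + 16k + 2n + 16k + 16k² + 2kn)(3 − 2n)    [distributive law]
= (10n + 10kn + n² + 16 + 32k + 16k²)(3 − 2n)    [combine like terms]
= 30n − 20n² + 30kn − 20kn² + 3n² − 2n³ + 48 − 32n + 96k − 64kn + 48k² − 32k²n    [distributive law]
= −2n − 17n² − 34kn − 20kn² − 2n³ + 48 + 96k + 48k² − 32k²n    [combine like terms]

−2n − 17n² − 34kn − 20kn² − 2n³ + 48 + 96k + 48k² − 32k²n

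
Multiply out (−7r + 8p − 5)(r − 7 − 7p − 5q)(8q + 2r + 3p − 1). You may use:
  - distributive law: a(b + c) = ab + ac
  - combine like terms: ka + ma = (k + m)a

14qr^2 − 14r^3 + 93pr^2 + 95r^2 + 367qr + 33pr + 26r + 481pqr + 59p^2r + 280q^2r − 53pq − 7p^2 + 126p − 568p^2q − 168p^3 − 320pq^2 + 255q − 35 + 200q^2

(−7r + 8p − 5)(r − 7 − 7p − 5q)(8q + 2r + 3p − 1)
= (−7r^2 + 49r + 49pr + 35qr + 8pr − 56p − 56p^2 − 40pq − 5r + 35 + 35p + 25q)(8q + 2r + 3p − 1)    [distributive law]
= (−7r^2 + 44r + 57pr + 35qr − 21p − 56p^2 − 40pq + 35 + 25q)(8q + 2r + 3p − 1)    [combine like terms]
= −56qr^2 − 14r^3 − 21pr^2 + 7r^2 + 352qr + 88r^2 + 132pr − 44r + 456pqr + 114pr^2 + 171p^2r − 57pr + 280q^2r + 70qr^2 + 105pqr − 35qr − 168pq − 42pr − 63p^2 + 21p − 448p^2q − 112p^2r − 168p^3 + 56p^2 − 320pq^2 − 80pqr − 120p^2q + 40pq + 280q + 70r + 105p − 35 + 200q^2 + 50qr + 75pq − 25q    [distributive law]
= 14qr^2 − 14r^3 + 93pr^2 + 95r^2 + 367qr + 33pr + 26r + 481pqr + 59p^2r + 280q^2r − 53pq − 7p^2 + 126p − 568p^2q − 168p^3 − 320pq^2 + 255q − 35 + 200q^2    [combine like terms]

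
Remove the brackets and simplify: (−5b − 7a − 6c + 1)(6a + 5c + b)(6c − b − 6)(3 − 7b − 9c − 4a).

(−5b − 7a − 6c + 1)(6a + 5c + b)(6c − b − 6)(3 − 7b − 9c − 4a)
= (−30ab − 25bc − 5b^2 − 42a^2 − 35ac − 7ab − 36ac − 30c^2 − 6bc + 6a + 5c + b)(6c − b − 6)(3 − 7b − 9c − 4a)    [distributive law]
= (−37ab − 31bc − 5b^2 − 42a^2 − 71ac − 30c^2 + 6a + 5c + b)(6c − b − 6)(3 − 7b − 9c − 4a)    [combine like terms]
= (−222abc + 37ab^2 + 222ab − 186bc^2 + 31b^2c + 186bc − 30b^2c + 5b^3 + 30b^2 − 252a^2c + 42a^2b + 252a^2 − 426ac^2 + 71abc + 426ac − 180c^3 + 30bc^2 + 180c^2 + 36ac − 6ab − 36a + 30c^2 − 5bc − 30c + 6bc − b^2 − 6b)(3 − 7b − 9c − 4a)    [distributive law]
= (−151abc + 37ab^2 + 216ab − 156bc^2 + b^2c + 187bc + 5b^3 + 29b^2 − 252a^2c + 42a^2b + 252a^2 − 426ac^2 + 462ac − 180c^3 + 210c^2 − 36a − 30c − 6b)(3 − 7b − 9c − 4a)    [combine like terms]
= −453abc + 1057ab^2c + 1359abc^2 + 604a^2bc + 111ab^2 − 259ab^3 − 333ab^2c − 148a^2b^2 + 648ab − 1512ab^2 − 1944abc − 864a^2b − 468bc^2 + 1092b^2c^2 + 1404bc^3 + 624abc^2 + 3b^2c − 7b^3c − 9b^2c^2 − 4ab^2c + 561bc − 1309b^2c − 1683bc^2 − 748abc + 15b^3 − 35b^4 − 45b^3c − 20ab^3 + 87b^2 − 203b^3 − 261b^2c − 116ab^2 − 756a^2c + 1764a^2bc + 2268a^2c^2 + 1008a^3c + 126a^2b − 294a^2b^2 − 378a^2bc − 168a^3b + 756a^2 − 1764a^2b − 2268a^2c − 1008a^3 − 1278ac^2 + 2982abc^2 + 3834ac^3 + 1704a^2c^2 + 1386ac − 3234abc − 4158ac^2 − 1848a^2c − 540c^3 + 1260bc^3 + 1620c^4 + 720ac^3 + 630c^2 − 1470bc^2 − 1890c^3 − 840ac^2 − 108a + 252ab + 324ac + 144a^2 − 90c + 210bc + 270c^2 + 120ac − 18b + 42b^2 + 54bc + 24ab    [distributive law]
= −6379abc + 720ab^2c + 4965abc^2 + 1990a^2bc − 1517ab^2 − 279ab^3 − 442a^2b^2 + 924ab − 2502a^2b − 3621bc^2 + 1083b^2c^2 + 2664bc^3 − 1567b^2c − 52b^3c + 825bc − 188b^3 − 35b^4 + 129b^2 − 4872a^2c + 3972a^2c^2 + 1008a^3c − 168a^3b + 900a^2 − 1008a^3 − 6276ac^2 + 4554ac^3 + 1830ac − 2430c^3 + 1620c^4 + 900c^2 − 108a − 90c − 18b    [combine like terms]

−6379abc + 720ab^2c + 4965abc^2 + 1990a^2bc − 1517ab^2 − 279ab^3 − 442a^2b^2 + 924ab − 2502a^2b − 3621bc^2 + 1083b^2c^2 + 2664bc^3 − 1567b^2c − 52b^3c + 825bc − 188b^3 − 35b^4 + 129b^2 − 4872a^2c + 3972a^2c^2 + 1008a^3c − 168a^3b + 900a^2 − 1008a^3 − 6276ac^2 + 4554ac^3 + 1830ac − 2430c^3 + 1620c^4 + 900c^2 − 108a − 90c − 18b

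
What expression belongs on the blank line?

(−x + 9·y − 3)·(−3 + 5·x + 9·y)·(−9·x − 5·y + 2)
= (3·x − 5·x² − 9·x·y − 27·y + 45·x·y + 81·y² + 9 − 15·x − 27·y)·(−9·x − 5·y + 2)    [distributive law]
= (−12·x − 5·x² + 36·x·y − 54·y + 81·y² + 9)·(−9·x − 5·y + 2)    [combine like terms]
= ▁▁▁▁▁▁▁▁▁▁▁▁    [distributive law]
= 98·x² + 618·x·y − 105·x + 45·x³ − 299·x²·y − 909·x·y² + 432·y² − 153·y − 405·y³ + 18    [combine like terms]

After distributive law, the bracketed line is:

108·x² + 60·x·y − 24·x + 45·x³ + 25·x²·y − 10·x² − 324·x²·y − 180·x·y² + 72·x·y + 486·x·y + 270·y² − 108·y − 729·x·y² − 405·y³ + 162·y² − 81·x − 45·y + 18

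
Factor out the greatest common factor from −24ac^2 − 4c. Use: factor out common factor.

4c(−6ac − 1)

−24ac^2 − 4c
= 4(−6ac^2 − c)    [factor out 4]
= 4c(−6ac − 1)    [factor out c]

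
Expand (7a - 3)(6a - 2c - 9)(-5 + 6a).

-696a² + 252a³ + 106ac - 84a²c + 567a - 30c - 135

(7a - 3)(6a - 2c - 9)(-5 + 6a)
= (42a² - 14ac - 63a - 18a + 6c + 27)(-5 + 6a)    [distributive law]
= (42a² - 14ac - 81a + 6c + 27)(-5 + 6a)    [combine like terms]
= -210a² + 252a³ + 70ac - 84a²c + 405a - 486a² - 30c + 36ac - 135 + 162a    [distributive law]
= -696a² + 252a³ + 106ac - 84a²c + 567a - 30c - 135    [combine like terms]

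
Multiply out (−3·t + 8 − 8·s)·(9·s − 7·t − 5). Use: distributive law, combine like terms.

(−3·t + 8 − 8·s)·(9·s − 7·t − 5)
= −27·s·t + 21·t² + 15·t + 72·s − 56·t − 40 − 72·s² + 56·s·t + 40·s    [distributive law]
= 29·s·t + 21·t² − 41·t + 112·s − 40 − 72·s²    [combine like terms]

29·s·t + 21·t² − 41·t + 112·s − 40 − 72·s²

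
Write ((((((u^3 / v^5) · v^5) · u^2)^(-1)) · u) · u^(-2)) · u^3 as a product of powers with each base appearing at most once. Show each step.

u^(-3)

((((((u^3 / v^5) · v^5) · u^2)^(-1)) · u) · u^(-2)) · u^3
= ((((((u^3 / v^5) · v^5)^(-1)) · ((u^2)^(-1))) · u) · u^(-2)) · u^3    [power of a product]
= ((((((u^3 / v^5)^(-1)) · ((v^5)^(-1))) · ((u^2)^(-1))) · u) · u^(-2)) · u^3    [power of a product]
= (((((((u^3)^(-1)) / ((v^5)^(-1))) · ((v^5)^(-1))) · ((u^2)^(-1))) · u) · u^(-2)) · u^3    [power of a quotient]
= (((((u^(-3) / ((v^5)^(-1))) · ((v^5)^(-1))) · ((u^2)^(-1))) · u) · u^(-2)) · u^3    [power of a power]
= (((((u^(-3) / v^(-5)) · ((v^5)^(-1))) · ((u^2)^(-1))) · u) · u^(-2)) · u^3    [power of a power]
= (((((u^(-3) / v^(-5)) · v^(-5)) · ((u^2)^(-1))) · u) · u^(-2)) · u^3    [power of a power]
= (((((u^(-3) / v^(-5)) · v^(-5)) · u^(-2)) · u) · u^(-2)) · u^3    [power of a power]
= u^(-3)    [quotient of powers; product of powers]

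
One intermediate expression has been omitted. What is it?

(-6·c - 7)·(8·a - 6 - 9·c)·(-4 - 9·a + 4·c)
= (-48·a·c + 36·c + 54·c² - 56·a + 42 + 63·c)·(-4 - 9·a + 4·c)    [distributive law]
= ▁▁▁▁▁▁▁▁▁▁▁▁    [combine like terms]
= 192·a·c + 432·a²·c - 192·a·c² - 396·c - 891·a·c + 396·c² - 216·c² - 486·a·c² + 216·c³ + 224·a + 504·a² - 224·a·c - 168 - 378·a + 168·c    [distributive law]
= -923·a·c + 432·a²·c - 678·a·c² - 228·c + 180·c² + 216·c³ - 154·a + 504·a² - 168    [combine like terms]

Applying combine like terms to the line above:

(-48·a·c + 99·c + 54·c² - 56·a + 42)·(-4 - 9·a + 4·c)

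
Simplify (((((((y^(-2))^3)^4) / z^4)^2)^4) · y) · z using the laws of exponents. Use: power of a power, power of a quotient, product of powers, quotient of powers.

(((((((y^(-2))^3)^4) / z^4)^2)^4) · y) · z
= ((((((y^(-2))^3)^4) / z^4)^8) · y) · z    [power of a power]
= ((((((y^(-2))^3)^4)^8) / ((z^4)^8)) · y) · z    [power of a quotient]
= (((((y^(-2))^3)^32) / ((z^4)^8)) · y) · z    [power of a power]
= ((((y^(-2))^96) / ((z^4)^8)) · y) · z    [power of a power]
= ((y^(-192) / ((z^4)^8)) · y) · z    [power of a power]
= ((y^(-192) / z^32) · y) · z    [power of a power]
= y^(-191)z^(-31)    [quotient of powers; product of powers]

y^(-191)z^(-31)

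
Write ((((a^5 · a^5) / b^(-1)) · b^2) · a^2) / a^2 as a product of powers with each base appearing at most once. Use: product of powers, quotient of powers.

((((a^5 · a^5) / b^(-1)) · b^2) · a^2) / a^2
= (((a^10 / b^(-1)) · b^2) · a^2) / a^2    [product of powers]
= a^10·b^3    [quotient of powers; product of powers]

a^10·b^3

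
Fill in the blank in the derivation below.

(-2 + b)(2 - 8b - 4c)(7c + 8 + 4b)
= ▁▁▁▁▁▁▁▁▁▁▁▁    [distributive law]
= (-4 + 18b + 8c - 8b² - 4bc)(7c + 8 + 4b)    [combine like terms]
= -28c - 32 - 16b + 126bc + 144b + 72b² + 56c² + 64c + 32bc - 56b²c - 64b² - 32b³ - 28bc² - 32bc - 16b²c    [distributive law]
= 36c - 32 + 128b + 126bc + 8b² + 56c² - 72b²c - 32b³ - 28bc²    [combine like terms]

After distributive law, the bracketed line is:

(-4 + 16b + 8c + 2b - 8b² - 4bc)(7c + 8 + 4b)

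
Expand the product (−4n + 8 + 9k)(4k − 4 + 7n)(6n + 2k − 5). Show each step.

(−4n + 8 + 9k)(4k − 4 + 7n)(6n + 2k − 5)
= (−16kn + 16n − 28n^2 + 32k − 32 + 56n + 36k^2 − 36k + 63kn)(6n + 2k − 5)    [distributive law]
= (47kn + 72n − 28n^2 − 4k − 32 + 36k^2)(6n + 2k − 5)    [combine like terms]
= 282kn^2 + 94k^2n − 235kn + 432n^2 + 144kn − 360n − 168n^3 − 56kn^2 + 140n^2 − 24kn − 8k^2 + 20k − 192n − 64k + 160 + 216k^2n + 72k^3 − 180k^2    [distributive law]
= 226kn^2 + 310k^2n − 115kn + 572n^2 − 552n − 168n^3 − 188k^2 − 44k + 160 + 72k^3    [combine like terms]

226kn^2 + 310k^2n − 115kn + 572n^2 − 552n − 168n^3 − 188k^2 − 44k + 160 + 72k^3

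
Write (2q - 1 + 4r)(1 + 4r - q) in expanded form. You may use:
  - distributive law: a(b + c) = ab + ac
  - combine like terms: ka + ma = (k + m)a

3q + 4qr - 2q^2 - 1 + 16r^2

(2q - 1 + 4r)(1 + 4r - q)
= 2q + 8qr - 2q^2 - 1 - 4r + q + 4r + 16r^2 - 4qr    [distributive law]
= 3q + 4qr - 2q^2 - 1 + 16r^2    [combine like terms]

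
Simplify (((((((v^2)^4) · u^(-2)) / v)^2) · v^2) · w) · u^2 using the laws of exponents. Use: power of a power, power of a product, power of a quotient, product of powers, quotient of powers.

u^(-2)·v^16·w

(((((((v^2)^4) · u^(-2)) / v)^2) · v^2) · w) · u^2
= (((((((v^2)^4) · u^(-2))^2) / (v^2)) · v^2) · w) · u^2    [power of a quotient]
= (((((((v^2)^4)^2) · ((u^(-2))^2)) / (v^2)) · v^2) · w) · u^2    [power of a product]
= ((((((v^2)^8) · ((u^(-2))^2)) / (v^2)) · v^2) · w) · u^2    [power of a power]
= ((((v^16 · ((u^(-2))^2)) / (v^2)) · v^2) · w) · u^2    [power of a power]
= ((((v^16 · u^(-4)) / (v^2)) · v^2) · w) · u^2    [power of a power]
= u^(-2)·v^16·w    [quotient of powers; product of powers]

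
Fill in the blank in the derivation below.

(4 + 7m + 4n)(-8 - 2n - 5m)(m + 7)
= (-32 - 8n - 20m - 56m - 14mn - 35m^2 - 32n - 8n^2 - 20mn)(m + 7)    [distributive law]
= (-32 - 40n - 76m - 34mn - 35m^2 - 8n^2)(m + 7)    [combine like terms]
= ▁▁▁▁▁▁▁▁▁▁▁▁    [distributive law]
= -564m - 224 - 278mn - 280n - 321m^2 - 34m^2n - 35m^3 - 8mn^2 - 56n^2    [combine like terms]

After distributive law, the bracketed line is:

-32m - 224 - 40mn - 280n - 76m^2 - 532m - 34m^2n - 238mn - 35m^3 - 245m^2 - 8mn^2 - 56n^2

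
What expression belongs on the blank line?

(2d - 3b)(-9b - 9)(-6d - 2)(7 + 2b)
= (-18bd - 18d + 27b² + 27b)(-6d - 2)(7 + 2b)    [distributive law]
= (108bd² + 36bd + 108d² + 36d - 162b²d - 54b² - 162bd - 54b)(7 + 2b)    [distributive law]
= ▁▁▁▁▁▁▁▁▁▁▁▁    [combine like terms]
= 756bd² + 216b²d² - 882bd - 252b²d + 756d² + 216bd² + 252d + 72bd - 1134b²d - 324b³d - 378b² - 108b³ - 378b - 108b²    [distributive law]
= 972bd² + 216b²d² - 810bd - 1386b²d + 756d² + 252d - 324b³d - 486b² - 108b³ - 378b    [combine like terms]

Applying combine like terms to the line above:

(108bd² - 126bd + 108d² + 36d - 162b²d - 54b² - 54b)(7 + 2b)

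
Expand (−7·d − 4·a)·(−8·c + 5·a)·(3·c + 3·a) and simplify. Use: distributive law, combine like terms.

(−7·d − 4·a)·(−8·c + 5·a)·(3·c + 3·a)
= (56·c·d − 35·a·d + 32·a·c − 20·a^2)·(3·c + 3·a)    [distributive law]
= 168·c^2·d + 168·a·c·d − 105·a·c·d − 105·a^2·d + 96·a·c^2 + 96·a^2·c − 60·a^2·c − 60·a^3    [distributive law]
= 168·c^2·d + 63·a·c·d − 105·a^2·d + 96·a·c^2 + 36·a^2·c − 60·a^3    [combine like terms]

168·c^2·d + 63·a·c·d − 105·a^2·d + 96·a·c^2 + 36·a^2·c − 60·a^3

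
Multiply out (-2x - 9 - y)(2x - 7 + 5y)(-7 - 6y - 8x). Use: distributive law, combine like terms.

(-2x - 9 - y)(2x - 7 + 5y)(-7 - 6y - 8x)
= (-4x² + 14x - 10xy - 18x + 63 - 45y - 2xy + 7y - 5y²)(-7 - 6y - 8x)    [distributive law]
= (-4x² - 4x - 12xy + 63 - 38y - 5y²)(-7 - 6y - 8x)    [combine like terms]
= 28x² + 24x²y + 32x³ + 28x + 24xy + 32x² + 84xy + 72xy² + 96x²y - 441 - 378y - 504x + 266y + 228y² + 304xy + 35y² + 30y³ + 40xy²    [distributive law]
= 60x² + 120x²y + 32x³ - 476x + 412xy + 112xy² - 441 - 112y + 263y² + 30y³    [combine like terms]

60x² + 120x²y + 32x³ - 476x + 412xy + 112xy² - 441 - 112y + 263y² + 30y³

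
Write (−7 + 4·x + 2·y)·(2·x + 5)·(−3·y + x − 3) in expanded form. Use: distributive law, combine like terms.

−20·x·y − 18·x² − 53·x + 75·y + 105 − 20·x²·y + 8·x³ − 12·x·y² − 30·y²

(−7 + 4·x + 2·y)·(2·x + 5)·(−3·y + x − 3)
= (−14·x − 35 + 8·x² + 20·x + 4·x·y + 10·y)·(−3·y + x − 3)    [distributive law]
= (6·x − 35 + 8·x² + 4·x·y + 10·y)·(−3·y + x − 3)    [combine like terms]
= −18·x·y + 6·x² − 18·x + 105·y − 35·x + 105 − 24·x²·y + 8·x³ − 24·x² − 12·x·y² + 4·x²·y − 12·x·y − 30·y² + 10·x·y − 30·y    [distributive law]
= −20·x·y − 18·x² − 53·x + 75·y + 105 − 20·x²·y + 8·x³ − 12·x·y² − 30·y²    [combine like terms]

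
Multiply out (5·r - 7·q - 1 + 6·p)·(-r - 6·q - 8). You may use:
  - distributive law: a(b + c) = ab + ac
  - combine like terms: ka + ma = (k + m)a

(5·r - 7·q - 1 + 6·p)·(-r - 6·q - 8)
= -5·r^2 - 30·q·r - 40·r + 7·q·r + 42·q^2 + 56·q + r + 6·q + 8 - 6·p·r - 36·p·q - 48·p    [distributive law]
= -5·r^2 - 23·q·r - 39·r + 42·q^2 + 62·q + 8 - 6·p·r - 36·p·q - 48·p    [combine like terms]

-5·r^2 - 23·q·r - 39·r + 42·q^2 + 62·q + 8 - 6·p·r - 36·p·q - 48·p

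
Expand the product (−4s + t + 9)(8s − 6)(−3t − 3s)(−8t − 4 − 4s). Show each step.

−480s²t² + 3096s²t − 1056s³t + 768s³ − 384s⁴ + 2184st² − 864st + 504s² + 192st³ − 144t³ − 1368t² − 648t − 648s

(−4s + t + 9)(8s − 6)(−3t − 3s)(−8t − 4 − 4s)
= (−32s² + 24s + 8st − 6t + 72s − 54)(−3t − 3s)(−8t − 4 − 4s)    [distributive law]
= (−32s² + 96s + 8st − 6t − 54)(−3t − 3s)(−8t − 4 − 4s)    [combine like terms]
= (96s²t + 96s³ − 288st − 288s² − 24st² − 24s²t + 18t² + 18st + 162t + 162s)(−8t − 4 − 4s)    [distributive law]
= (72s²t + 96s³ − 270st − 288s² − 24st² + 18t² + 162t + 162s)(−8t − 4 − 4s)    [combine like terms]
= −576s²t² − 288s²t − 288s³t − 768s³t − 384s³ − 384s⁴ + 2160st² + 1080st + 1080s²t + 2304s²t + 1152s² + 1152s³ + 192st³ + 96st² + 96s²t² − 144t³ − 72t² − 72st² − 1296t² − 648t − 648st − 1296st − 648s − 648s²    [distributive law]
= −480s²t² + 3096s²t − 1056s³t + 768s³ − 384s⁴ + 2184st² − 864st + 504s² + 192st³ − 144t³ − 1368t² − 648t − 648s    [combine like terms]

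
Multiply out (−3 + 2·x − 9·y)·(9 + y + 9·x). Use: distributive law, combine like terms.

−27 − 84·y − 9·x − 79·x·y + 18·x^2 − 9·y^2

(−3 + 2·x − 9·y)·(9 + y + 9·x)
= −27 − 3·y − 27·x + 18·x + 2·x·y + 18·x^2 − 81·y − 9·y^2 − 81·x·y    [distributive law]
= −27 − 84·y − 9·x − 79·x·y + 18·x^2 − 9·y^2    [combine like terms]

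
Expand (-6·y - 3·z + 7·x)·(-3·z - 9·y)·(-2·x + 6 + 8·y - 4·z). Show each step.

(-6·y - 3·z + 7·x)·(-3·z - 9·y)·(-2·x + 6 + 8·y - 4·z)
= (18·y·z + 54·y² + 9·z² + 27·y·z - 21·x·z - 63·x·y)·(-2·x + 6 + 8·y - 4·z)    [distributive law]
= (45·y·z + 54·y² + 9·z² - 21·x·z - 63·x·y)·(-2·x + 6 + 8·y - 4·z)    [combine like terms]
= -90·x·y·z + 270·y·z + 360·y²·z - 180·y·z² - 108·x·y² + 324·y² + 432·y³ - 216·y²·z - 18·x·z² + 54·z² + 72·y·z² - 36·z³ + 42·x²·z - 126·x·z - 168·x·y·z + 84·x·z² + 126·x²·y - 378·x·y - 504·x·y² + 252·x·y·z    [distributive law]
= -6·x·y·z + 270·y·z + 144·y²·z - 108·y·z² - 612·x·y² + 324·y² + 432·y³ + 66·x·z² + 54·z² - 36·z³ + 42·x²·z - 126·x·z + 126·x²·y - 378·x·y    [combine like terms]

-6·x·y·z + 270·y·z + 144·y²·z - 108·y·z² - 612·x·y² + 324·y² + 432·y³ + 66·x·z² + 54·z² - 36·z³ + 42·x²·z - 126·x·z + 126·x²·y - 378·x·y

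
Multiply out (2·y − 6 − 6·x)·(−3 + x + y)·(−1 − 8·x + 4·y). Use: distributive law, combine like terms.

84·y + 148·x·y − 50·y^2 + 8·x^2·y − 32·x·y^2 + 8·y^3 − 18 − 156·x − 90·x^2 + 48·x^3

(2·y − 6 − 6·x)·(−3 + x + y)·(−1 − 8·x + 4·y)
= (−6·y + 2·x·y + 2·y^2 + 18 − 6·x − 6·y + 18·x − 6·x^2 − 6·x·y)·(−1 − 8·x + 4·y)    [distributive law]
= (−12·y − 4·x·y + 2·y^2 + 18 + 12·x − 6·x^2)·(−1 − 8·x + 4·y)    [combine like terms]
= 12·y + 96·x·y − 48·y^2 + 4·x·y + 32·x^2·y − 16·x·y^2 − 2·y^2 − 16·x·y^2 + 8·y^3 − 18 − 144·x + 72·y − 12·x − 96·x^2 + 48·x·y + 6·x^2 + 48·x^3 − 24·x^2·y    [distributive law]
= 84·y + 148·x·y − 50·y^2 + 8·x^2·y − 32·x·y^2 + 8·y^3 − 18 − 156·x − 90·x^2 + 48·x^3    [combine like terms]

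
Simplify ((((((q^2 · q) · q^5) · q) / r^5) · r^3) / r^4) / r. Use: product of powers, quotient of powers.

((((((q^2 · q) · q^5) · q) / r^5) · r^3) / r^4) / r
= (((((q^3 · q^5) · q) / r^5) · r^3) / r^4) / r    [product of powers]
= ((((q^8 · q) / r^5) · r^3) / r^4) / r    [product of powers]
= (((q^9 / r^5) · r^3) / r^4) / r    [product of powers]
= q^9·r^(-7)    [quotient of powers; product of powers]

q^9·r^(-7)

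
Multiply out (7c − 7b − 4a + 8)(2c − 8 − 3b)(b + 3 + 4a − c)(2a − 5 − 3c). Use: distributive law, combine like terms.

578abc^2 + 286bc^2 − 147bc^3 + 492ac^2 − 242c^2 − 176c^3 + 224a^2c^2 − 220ac^3 + 42c^4 − 142abc + 789bc + 1448ac + 856c − 656a^2c − 400ab^2c − 5b^2c + 168b^2c^2 − 464a^2bc − 290ab^2 − 475b^2 − 916ab − 160b + 152a^2b + 42ab^3 − 105b^3 − 63b^3c + 192a^2b^2 − 64a^3c − 960a^2 + 416a + 256a^3 + 96a^3b + 960

(7c − 7b − 4a + 8)(2c − 8 − 3b)(b + 3 + 4a − c)(2a − 5 − 3c)
= (14c^2 − 56c − 21bc − 14bc + 56b + 21b^2 − 8ac + 32a + 12ab + 16c − 64 − 24b)(b + 3 + 4a − c)(2a − 5 − 3c)    [distributive law]
= (14c^2 − 40c − 35bc + 32b + 21b^2 − 8ac + 32a + 12ab − 64)(b + 3 + 4a − c)(2a − 5 − 3c)    [combine like terms]
= (14bc^2 + 42c^2 + 56ac^2 − 14c^3 − 40bc − 120c − 160ac + 40c^2 − 35b^2c − 105bc − 140abc + 35bc^2 + 32b^2 + 96b + 128ab − 32bc + 21b^3 + 63b^2 + 84ab^2 − 21b^2c − 8abc − 24ac − 32a^2c + 8ac^2 + 32ab + 96a + 128a^2 − 32ac + 12ab^2 + 36ab + 48a^2b − 12abc − 64b − 192 − 256a + 64c)(2a − 5 − 3c)    [distributive law]
= (49bc^2 + 82c^2 + 64ac^2 − 14c^3 − 177bc − 56c − 216ac − 56b^2c − 160abc + 95b^2 + 32b + 196ab + 21b^3 + 96ab^2 − 32a^2c − 160a + 128a^2 + 48a^2b − 192)(2a − 5 − 3c)    [combine like terms]
= 98abc^2 − 245bc^2 − 147bc^3 + 164ac^2 − 410c^2 − 246c^3 + 128a^2c^2 − 320ac^2 − 192ac^3 − 28ac^3 + 70c^3 + 42c^4 − 354abc + 885bc + 531bc^2 − 112ac + 280c + 168c^2 − 432a^2c + 1080ac + 648ac^2 − 112ab^2c + 280b^2c + 168b^2c^2 − 320a^2bc + 800abc + 480abc^2 + 190ab^2 − 475b^2 − 285b^2c + 64ab − 160b − 96bc + 392a^2b − 980ab − 588abc + 42ab^3 − 105b^3 − 63b^3c + 192a^2b^2 − 480ab^2 − 288ab^2c − 64a^3c + 160a^2c + 96a^2c^2 − 320a^2 + 800a + 480ac + 256a^3 − 640a^2 − 384a^2c + 96a^3b − 240a^2b − 144a^2bc − 384a + 960 + 576c    [distributive law]
= 578abc^2 + 286bc^2 − 147bc^3 + 492ac^2 − 242c^2 − 176c^3 + 224a^2c^2 − 220ac^3 + 42c^4 − 142abc + 789bc + 1448ac + 856c − 656a^2c − 400ab^2c − 5b^2c + 168b^2c^2 − 464a^2bc − 290ab^2 − 475b^2 − 916ab − 160b + 152a^2b + 42ab^3 − 105b^3 − 63b^3c + 192a^2b^2 − 64a^3c − 960a^2 + 416a + 256a^3 + 96a^3b + 960    [combine like terms]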